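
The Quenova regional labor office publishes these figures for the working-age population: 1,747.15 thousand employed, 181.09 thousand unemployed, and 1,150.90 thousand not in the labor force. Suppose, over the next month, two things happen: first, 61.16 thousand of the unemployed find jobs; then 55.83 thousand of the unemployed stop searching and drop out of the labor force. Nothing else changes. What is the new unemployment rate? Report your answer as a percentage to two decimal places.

Initially, labor force = 1,747.15 + 181.09 = 1,928.24 thousand, so u = 181.09/1,928.24 = 9.39%.
After the first change, unemployed falls and employed rises by 61.16; labor force unchanged → E = 1,808.31, U = 119.93, labor force = 1,928.24 thousand.
After the second change, unemployed and labor force both fall by 55.83 → E = 1,808.31, U = 64.10, labor force = 1,872.41 thousand.
New unemployment rate = 64.10 / 1,872.41 = 3.42%.

New unemployment rate ≈ 3.42%.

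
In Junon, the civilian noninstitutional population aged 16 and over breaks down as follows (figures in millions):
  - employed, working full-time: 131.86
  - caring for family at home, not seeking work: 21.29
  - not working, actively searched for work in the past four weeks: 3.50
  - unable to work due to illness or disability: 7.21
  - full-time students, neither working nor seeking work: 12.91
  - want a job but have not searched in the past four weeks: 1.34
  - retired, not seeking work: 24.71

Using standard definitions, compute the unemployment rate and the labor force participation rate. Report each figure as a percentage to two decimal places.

Employed = 131.86 million.
Unemployed = 3.50 million.
Labor force = 131.86 + 3.50 = 135.36 million.
Not in labor force = 21.29 + 7.21 + 12.91 + 1.34 + 24.71 = 67.46 million (those not working and not actively searching are outside the labor force — including those who want a job but have given up searching).
Civilian working-age population = 135.36 + 67.46 = 202.82 million.
Unemployment rate = 3.50 / 135.36 = 2.59%.
Labor force participation rate = 135.36 / 202.82 = 66.74%.

Unemployment rate ≈ 2.59%; labor force participation rate ≈ 66.74%.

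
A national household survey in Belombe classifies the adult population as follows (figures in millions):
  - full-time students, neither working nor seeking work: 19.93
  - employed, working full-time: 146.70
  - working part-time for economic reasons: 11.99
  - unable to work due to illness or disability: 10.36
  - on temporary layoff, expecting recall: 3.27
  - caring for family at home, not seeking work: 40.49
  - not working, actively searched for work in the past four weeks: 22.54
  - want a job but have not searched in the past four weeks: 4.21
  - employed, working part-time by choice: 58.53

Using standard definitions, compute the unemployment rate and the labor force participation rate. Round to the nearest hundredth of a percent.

Employed = 146.70 + 11.99 + 58.53 = 217.22 million (anyone who worked, including part-time for economic reasons, counts as employed).
Unemployed = 3.27 + 22.54 = 25.81 million (jobless and actively searching, or on temporary layoff).
Labor force = 217.22 + 25.81 = 243.03 million.
Not in labor force = 19.93 + 10.36 + 40.49 + 4.21 = 74.99 million (those not working and not actively searching are outside the labor force — including those who want a job but have given up searching).
Civilian working-age population = 243.03 + 74.99 = 318.02 million.
Unemployment rate = 25.81 / 243.03 = 10.62%.
Labor force participation rate = 243.03 / 318.02 = 76.42%.

Unemployment rate ≈ 10.62%; labor force participation rate ≈ 76.42%.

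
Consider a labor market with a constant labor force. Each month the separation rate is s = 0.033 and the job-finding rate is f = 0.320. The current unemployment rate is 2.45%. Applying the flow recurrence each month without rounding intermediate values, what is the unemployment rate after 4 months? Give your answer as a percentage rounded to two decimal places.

With a fixed labor force, u_{t+1} = u_t + s·(1−u_t) − f·u_t = u_t·(1−s−f) + s.
Here 1−s−f = 0.647 and s = 0.033.
u_1 = 0.024500 × 0.647 + 0.033 = 0.048852.
u_2 = 0.048852 × 0.647 + 0.033 = 0.064607.
u_3 = 0.064607 × 0.647 + 0.033 = 0.074801.
u_4 = 0.074801 × 0.647 + 0.033 = 0.081396.

Unemployment rate after four months ≈ 8.14%.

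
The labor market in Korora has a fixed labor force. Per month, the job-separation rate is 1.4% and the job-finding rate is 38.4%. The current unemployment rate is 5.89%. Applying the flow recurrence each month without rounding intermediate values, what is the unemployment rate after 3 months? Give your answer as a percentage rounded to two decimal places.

Unemployment rate after three months ≈ 4.04%.

With a fixed labor force, u_{t+1} = u_t + s·(1−u_t) − f·u_t = u_t·(1−s−f) + s.
Here 1−s−f = 0.602 and s = 0.014.
u_1 = 0.058900 × 0.602 + 0.014 = 0.049458.
u_2 = 0.049458 × 0.602 + 0.014 = 0.043774.
u_3 = 0.043774 × 0.602 + 0.014 = 0.040352.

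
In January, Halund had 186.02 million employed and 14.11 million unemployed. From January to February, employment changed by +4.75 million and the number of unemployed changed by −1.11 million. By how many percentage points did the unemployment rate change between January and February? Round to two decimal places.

The unemployment rate changed by −0.67 percentage points.

January: labor force = 186.02 + 14.11 = 200.13; u = 14.11/200.13 = 7.05%.
February: labor force = 190.77 + 13.00 = 203.77; u = 13.00/203.77 = 6.38%.
Change = 6.38% − 7.05% = −0.67 pp.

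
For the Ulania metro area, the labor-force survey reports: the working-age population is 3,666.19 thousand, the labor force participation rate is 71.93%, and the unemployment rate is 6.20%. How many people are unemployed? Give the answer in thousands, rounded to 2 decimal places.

Labor force = 0.7193 × 3,666.19 = 2,637.09 thousand.
Unemployed = 0.0620 × 2,637.09 ≈ 163.50 thousand.

About 163.50 thousand are unemployed.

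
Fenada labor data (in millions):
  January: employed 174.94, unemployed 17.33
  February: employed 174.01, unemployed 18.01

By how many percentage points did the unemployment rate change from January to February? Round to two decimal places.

The unemployment rate changed by +0.37 percentage points.

January: labor force = 174.94 + 17.33 = 192.27; u = 17.33/192.27 = 9.01%.
February: labor force = 174.01 + 18.01 = 192.02; u = 18.01/192.02 = 9.38%.
Change = 9.38% − 9.01% = +0.37 pp.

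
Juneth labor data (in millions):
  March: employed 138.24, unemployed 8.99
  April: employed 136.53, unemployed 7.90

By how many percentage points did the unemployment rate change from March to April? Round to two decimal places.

The unemployment rate changed by −0.64 percentage points.

March: labor force = 138.24 + 8.99 = 147.23; u = 8.99/147.23 = 6.11%.
April: labor force = 136.53 + 7.90 = 144.43; u = 7.90/144.43 = 5.47%.
Change = 5.47% − 6.11% = −0.64 pp.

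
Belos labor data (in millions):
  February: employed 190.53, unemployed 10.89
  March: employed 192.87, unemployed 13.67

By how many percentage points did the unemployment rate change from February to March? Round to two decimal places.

February: labor force = 190.53 + 10.89 = 201.42; u = 10.89/201.42 = 5.41%.
March: labor force = 192.87 + 13.67 = 206.54; u = 13.67/206.54 = 6.62%.
Change = 6.62% − 5.41% = +1.21 pp.

The unemployment rate changed by +1.21 percentage points.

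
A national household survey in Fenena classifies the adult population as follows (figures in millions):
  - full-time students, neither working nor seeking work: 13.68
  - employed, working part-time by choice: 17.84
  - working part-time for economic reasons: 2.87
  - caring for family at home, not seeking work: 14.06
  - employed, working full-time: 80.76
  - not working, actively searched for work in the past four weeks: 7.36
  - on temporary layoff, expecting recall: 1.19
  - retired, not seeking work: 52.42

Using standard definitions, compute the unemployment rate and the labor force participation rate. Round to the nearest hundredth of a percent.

Unemployment rate ≈ 7.77%; labor force participation rate ≈ 57.85%.

Employed = 17.84 + 2.87 + 80.76 = 101.47 million (anyone who worked, including part-time for economic reasons, counts as employed).
Unemployed = 7.36 + 1.19 = 8.55 million (jobless and actively searching, or on temporary layoff).
Labor force = 101.47 + 8.55 = 110.02 million.
Not in labor force = 13.68 + 14.06 + 52.42 = 80.16 million (those not working and not actively searching are outside the labor force).
Civilian working-age population = 110.02 + 80.16 = 190.18 million.
Unemployment rate = 8.55 / 110.02 = 7.77%.
Labor force participation rate = 110.02 / 190.18 = 57.85%.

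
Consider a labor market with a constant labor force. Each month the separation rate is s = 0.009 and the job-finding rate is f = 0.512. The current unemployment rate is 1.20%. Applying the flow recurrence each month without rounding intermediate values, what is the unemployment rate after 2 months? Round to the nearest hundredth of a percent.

Unemployment rate after two months ≈ 1.61%.

With a fixed labor force, u_{t+1} = u_t + s·(1−u_t) − f·u_t = u_t·(1−s−f) + s.
Here 1−s−f = 0.479 and s = 0.009.
u_1 = 0.012000 × 0.479 + 0.009 = 0.014748.
u_2 = 0.014748 × 0.479 + 0.009 = 0.016064.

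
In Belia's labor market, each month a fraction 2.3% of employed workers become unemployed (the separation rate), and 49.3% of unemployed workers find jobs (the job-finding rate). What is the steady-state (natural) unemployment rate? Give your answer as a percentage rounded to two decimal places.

At steady state the flows balance: s·E = f·U, so U/(E+U) = s/(s+f).
u* = 2.3 / (2.3 + 49.3) = 2.3 / 51.60 = 4.46%.

Steady-state unemployment rate ≈ 4.46%.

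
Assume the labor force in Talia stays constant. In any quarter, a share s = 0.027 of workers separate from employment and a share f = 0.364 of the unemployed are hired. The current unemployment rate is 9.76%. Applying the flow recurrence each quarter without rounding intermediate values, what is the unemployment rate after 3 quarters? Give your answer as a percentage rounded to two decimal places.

With a fixed labor force, u_{t+1} = u_t + s·(1−u_t) − f·u_t = u_t·(1−s−f) + s.
Here 1−s−f = 0.609 and s = 0.027.
u_1 = 0.097600 × 0.609 + 0.027 = 0.086438.
u_2 = 0.086438 × 0.609 + 0.027 = 0.079641.
u_3 = 0.079641 × 0.609 + 0.027 = 0.075501.

Unemployment rate after three quarters ≈ 7.55%.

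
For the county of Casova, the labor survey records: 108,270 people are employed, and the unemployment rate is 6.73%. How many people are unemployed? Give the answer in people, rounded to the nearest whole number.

Let U be the number unemployed. The labor force is E + U, and U/(E+U) = 0.0673.
So U = 0.0673 × 108,270 / (1 − 0.0673) = 7286.57 / 0.9327 ≈ 7,812.

About 7,812 are unemployed.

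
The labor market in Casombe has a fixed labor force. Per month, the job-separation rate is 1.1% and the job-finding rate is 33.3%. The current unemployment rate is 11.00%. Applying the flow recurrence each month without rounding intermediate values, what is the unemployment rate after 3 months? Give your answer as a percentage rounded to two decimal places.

With a fixed labor force, u_{t+1} = u_t + s·(1−u_t) − f·u_t = u_t·(1−s−f) + s.
Here 1−s−f = 0.656 and s = 0.011.
u_1 = 0.110000 × 0.656 + 0.011 = 0.083160.
u_2 = 0.083160 × 0.656 + 0.011 = 0.065553.
u_3 = 0.065553 × 0.656 + 0.011 = 0.054003.

Unemployment rate after three months ≈ 5.40%.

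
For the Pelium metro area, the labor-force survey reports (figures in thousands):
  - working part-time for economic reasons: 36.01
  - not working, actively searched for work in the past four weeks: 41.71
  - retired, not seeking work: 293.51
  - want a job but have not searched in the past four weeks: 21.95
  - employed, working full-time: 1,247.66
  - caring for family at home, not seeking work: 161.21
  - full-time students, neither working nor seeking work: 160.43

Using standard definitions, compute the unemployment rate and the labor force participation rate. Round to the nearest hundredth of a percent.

Unemployment rate ≈ 3.15%; labor force participation rate ≈ 67.54%.

Employed = 36.01 + 1,247.66 = 1,283.67 thousand (anyone who worked, including part-time for economic reasons, counts as employed).
Unemployed = 41.71 thousand.
Labor force = 1,283.67 + 41.71 = 1,325.38 thousand.
Not in labor force = 293.51 + 21.95 + 161.21 + 160.43 = 637.10 thousand (those not working and not actively searching are outside the labor force — including those who want a job but have given up searching).
Civilian working-age population = 1,325.38 + 637.10 = 1,962.48 thousand.
Unemployment rate = 41.71 / 1,325.38 = 3.15%.
Labor force participation rate = 1,325.38 / 1,962.48 = 67.54%.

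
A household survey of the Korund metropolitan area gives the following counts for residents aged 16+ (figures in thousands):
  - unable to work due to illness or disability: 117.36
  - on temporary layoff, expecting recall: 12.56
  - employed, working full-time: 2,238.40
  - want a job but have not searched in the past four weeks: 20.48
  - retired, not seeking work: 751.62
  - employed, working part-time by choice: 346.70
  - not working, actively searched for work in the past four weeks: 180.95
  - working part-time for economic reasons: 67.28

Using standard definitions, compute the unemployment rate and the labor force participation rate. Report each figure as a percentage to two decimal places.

Employed = 2,238.40 + 346.70 + 67.28 = 2,652.38 thousand (anyone who worked, including part-time for economic reasons, counts as employed).
Unemployed = 12.56 + 180.95 = 193.51 thousand (jobless and actively searching, or on temporary layoff).
Labor force = 2,652.38 + 193.51 = 2,845.89 thousand.
Not in labor force = 117.36 + 20.48 + 751.62 = 889.46 thousand (those not working and not actively searching are outside the labor force — including those who want a job but have given up searching).
Civilian working-age population = 2,845.89 + 889.46 = 3,735.35 thousand.
Unemployment rate = 193.51 / 2,845.89 = 6.80%.
Labor force participation rate = 2,845.89 / 3,735.35 = 76.19%.

Unemployment rate ≈ 6.80%; labor force participation rate ≈ 76.19%.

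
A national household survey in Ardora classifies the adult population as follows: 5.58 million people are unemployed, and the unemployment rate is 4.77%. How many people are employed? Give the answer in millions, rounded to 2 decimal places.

About 111.40 million are employed.

Labor force = U / u = 5.58 / 0.0477 ≈ 116.98 million.
Employed = labor force − unemployed = 116.98 − 5.58 = 111.40 million.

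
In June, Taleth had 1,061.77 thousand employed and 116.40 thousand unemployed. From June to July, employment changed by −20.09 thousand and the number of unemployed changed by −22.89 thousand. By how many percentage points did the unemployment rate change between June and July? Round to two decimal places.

The unemployment rate changed by −1.64 percentage points.

June: labor force = 1,061.77 + 116.40 = 1,178.17; u = 116.40/1,178.17 = 9.88%.
July: labor force = 1,041.68 + 93.51 = 1,135.19; u = 93.51/1,135.19 = 8.24%.
Change = 8.24% − 9.88% = −1.64 pp.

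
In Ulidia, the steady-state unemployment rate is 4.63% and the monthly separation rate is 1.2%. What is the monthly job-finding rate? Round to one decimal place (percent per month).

From u* = s/(s+f): f = s·(1−u)/u.
f = 1.2 × (1 − 0.0463) / 0.0463 = 1.1444 / 0.0463 ≈ 24.7% per month.

Job-finding rate ≈ 24.7% per month.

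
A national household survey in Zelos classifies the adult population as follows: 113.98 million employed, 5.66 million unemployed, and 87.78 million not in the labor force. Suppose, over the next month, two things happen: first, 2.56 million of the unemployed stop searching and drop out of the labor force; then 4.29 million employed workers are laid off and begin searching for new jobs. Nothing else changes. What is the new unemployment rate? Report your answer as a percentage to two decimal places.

New unemployment rate ≈ 6.31%.

Initially, labor force = 113.98 + 5.66 = 119.64 million, so u = 5.66/119.64 = 4.73%.
After the first change, unemployed and labor force both fall by 2.56 → E = 113.98, U = 3.10, labor force = 117.08 million.
After the second change, employed falls and unemployed rises by 4.29; labor force unchanged → E = 109.69, U = 7.39, labor force = 117.08 million.
New unemployment rate = 7.39 / 117.08 = 6.31%.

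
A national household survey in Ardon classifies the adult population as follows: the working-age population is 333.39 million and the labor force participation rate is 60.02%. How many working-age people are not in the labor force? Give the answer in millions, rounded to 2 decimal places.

Share not in the labor force = 1 − 0.6002 = 0.3998.
Not in labor force = 0.3998 × 333.39 ≈ 133.29 million.

About 133.29 million are not in the labor force.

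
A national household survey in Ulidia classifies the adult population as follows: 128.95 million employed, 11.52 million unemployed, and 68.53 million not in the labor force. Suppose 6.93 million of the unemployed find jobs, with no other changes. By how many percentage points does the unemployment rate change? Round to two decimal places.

Initially, labor force = 128.95 + 11.52 = 140.47 million, so u = 11.52/140.47 = 8.20%.
After the change, unemployed falls and employed rises by 6.93; labor force unchanged → E = 135.88, U = 4.59, labor force = 140.47 million.
New unemployment rate = 4.59 / 140.47 = 3.27%.
Change = 3.27% − 8.20% = −4.93 percentage points.

The unemployment rate changes by −4.93 percentage points.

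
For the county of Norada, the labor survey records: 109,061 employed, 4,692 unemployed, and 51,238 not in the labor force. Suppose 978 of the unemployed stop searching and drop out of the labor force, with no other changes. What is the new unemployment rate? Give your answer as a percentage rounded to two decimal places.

Initially, labor force = 109,061 + 4,692 = 113,753, so u = 4,692/113,753 = 4.12%.
After the change, unemployed and labor force both fall by 978 → E = 109,061, U = 3,714, labor force = 112,775.
New unemployment rate = 3,714 / 112,775 = 3.29%.

New unemployment rate ≈ 3.29%.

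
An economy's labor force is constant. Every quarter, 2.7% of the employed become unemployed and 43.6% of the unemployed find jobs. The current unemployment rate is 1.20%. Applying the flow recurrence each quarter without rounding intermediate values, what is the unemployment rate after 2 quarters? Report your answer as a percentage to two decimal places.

Unemployment rate after two quarters ≈ 4.50%.

With a fixed labor force, u_{t+1} = u_t + s·(1−u_t) − f·u_t = u_t·(1−s−f) + s.
Here 1−s−f = 0.537 and s = 0.027.
u_1 = 0.012000 × 0.537 + 0.027 = 0.033444.
u_2 = 0.033444 × 0.537 + 0.027 = 0.044959.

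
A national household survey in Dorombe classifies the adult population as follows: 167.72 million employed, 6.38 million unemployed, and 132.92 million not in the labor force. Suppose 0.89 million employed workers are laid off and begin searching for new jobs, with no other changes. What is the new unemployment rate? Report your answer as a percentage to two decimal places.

Initially, labor force = 167.72 + 6.38 = 174.10 million, so u = 6.38/174.10 = 3.66%.
After the change, employed falls and unemployed rises by 0.89; labor force unchanged → E = 166.83, U = 7.27, labor force = 174.10 million.
New unemployment rate = 7.27 / 174.10 = 4.18%.

New unemployment rate ≈ 4.18%.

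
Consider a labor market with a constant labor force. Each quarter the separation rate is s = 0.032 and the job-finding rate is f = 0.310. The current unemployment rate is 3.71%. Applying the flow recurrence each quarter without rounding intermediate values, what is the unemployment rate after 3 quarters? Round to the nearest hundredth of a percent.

With a fixed labor force, u_{t+1} = u_t + s·(1−u_t) − f·u_t = u_t·(1−s−f) + s.
Here 1−s−f = 0.658 and s = 0.032.
u_1 = 0.037100 × 0.658 + 0.032 = 0.056412.
u_2 = 0.056412 × 0.658 + 0.032 = 0.069119.
u_3 = 0.069119 × 0.658 + 0.032 = 0.077480.

Unemployment rate after three quarters ≈ 7.75%.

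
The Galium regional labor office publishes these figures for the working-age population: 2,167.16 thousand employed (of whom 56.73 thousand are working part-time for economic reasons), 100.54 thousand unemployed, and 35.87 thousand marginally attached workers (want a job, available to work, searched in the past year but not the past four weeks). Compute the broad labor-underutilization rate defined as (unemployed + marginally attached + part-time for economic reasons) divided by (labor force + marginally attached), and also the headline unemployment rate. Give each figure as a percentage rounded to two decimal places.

Labor force = 2,167.16 + 100.54 = 2,267.70 thousand.
Numerator = 100.54 + 35.87 + 56.73 = 193.14 thousand.
Denominator = 2,267.70 + 35.87 = 2,303.57 thousand.
Broad rate = 193.14 / 2,303.57 = 8.38%.
Headline unemployment rate = 100.54 / 2,267.70 = 4.43%.

Broad underutilization rate ≈ 8.38%; headline unemployment rate ≈ 4.43%.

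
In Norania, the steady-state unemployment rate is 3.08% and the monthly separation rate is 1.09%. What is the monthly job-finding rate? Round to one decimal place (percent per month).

Job-finding rate ≈ 34.3% per month.

From u* = s/(s+f): f = s·(1−u)/u.
f = 1.09 × (1 − 0.0308) / 0.0308 = 1.0564 / 0.0308 ≈ 34.3% per month.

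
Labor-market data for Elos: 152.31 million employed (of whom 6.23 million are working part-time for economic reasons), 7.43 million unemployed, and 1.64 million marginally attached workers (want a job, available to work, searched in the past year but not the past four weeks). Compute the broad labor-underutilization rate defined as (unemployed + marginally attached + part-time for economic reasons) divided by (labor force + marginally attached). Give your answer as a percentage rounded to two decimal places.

Labor force = 152.31 + 7.43 = 159.74 million.
Numerator = 7.43 + 1.64 + 6.23 = 15.30 million.
Denominator = 159.74 + 1.64 = 161.38 million.
Broad rate = 15.30 / 161.38 = 9.48%.

Broad underutilization rate ≈ 9.48%.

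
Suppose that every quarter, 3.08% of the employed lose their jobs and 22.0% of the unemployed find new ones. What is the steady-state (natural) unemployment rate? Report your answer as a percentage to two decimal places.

At steady state the flows balance: s·E = f·U, so U/(E+U) = s/(s+f).
u* = 3.08 / (3.08 + 22.0) = 3.08 / 25.08 = 12.28%.

Steady-state unemployment rate ≈ 12.28%.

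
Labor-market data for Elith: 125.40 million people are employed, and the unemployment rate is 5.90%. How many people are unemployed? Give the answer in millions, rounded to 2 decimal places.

About 7.86 million are unemployed.

Let U be the number unemployed. The labor force is E + U, and U/(E+U) = 0.0590.
So U = 0.0590 × 125.40 / (1 − 0.0590) = 7.3986 / 0.9410 ≈ 7.86 million.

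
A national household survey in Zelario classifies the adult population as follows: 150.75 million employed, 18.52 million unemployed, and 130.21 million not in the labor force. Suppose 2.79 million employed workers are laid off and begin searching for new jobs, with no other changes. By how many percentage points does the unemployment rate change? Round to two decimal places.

Initially, labor force = 150.75 + 18.52 = 169.27 million, so u = 18.52/169.27 = 10.94%.
After the change, employed falls and unemployed rises by 2.79; labor force unchanged → E = 147.96, U = 21.31, labor force = 169.27 million.
New unemployment rate = 21.31 / 169.27 = 12.59%.
Change = 12.59% − 10.94% = +1.65 percentage points.

The unemployment rate changes by +1.65 percentage points.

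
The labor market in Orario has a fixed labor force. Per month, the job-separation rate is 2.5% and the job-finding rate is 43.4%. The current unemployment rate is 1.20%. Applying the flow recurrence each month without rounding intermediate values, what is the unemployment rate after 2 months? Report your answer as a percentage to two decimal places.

Unemployment rate after two months ≈ 4.20%.

With a fixed labor force, u_{t+1} = u_t + s·(1−u_t) − f·u_t = u_t·(1−s−f) + s.
Here 1−s−f = 0.541 and s = 0.025.
u_1 = 0.012000 × 0.541 + 0.025 = 0.031492.
u_2 = 0.031492 × 0.541 + 0.025 = 0.042037.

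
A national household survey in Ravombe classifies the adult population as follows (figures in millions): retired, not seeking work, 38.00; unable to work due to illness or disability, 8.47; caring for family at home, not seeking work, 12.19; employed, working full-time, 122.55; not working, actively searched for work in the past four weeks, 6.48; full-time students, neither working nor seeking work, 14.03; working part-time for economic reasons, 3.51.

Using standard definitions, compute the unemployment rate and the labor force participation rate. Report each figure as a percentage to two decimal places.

Unemployment rate ≈ 4.89%; labor force participation rate ≈ 64.58%.

Employed = 122.55 + 3.51 = 126.06 million (anyone who worked, including part-time for economic reasons, counts as employed).
Unemployed = 6.48 million.
Labor force = 126.06 + 6.48 = 132.54 million.
Not in labor force = 38.00 + 8.47 + 12.19 + 14.03 = 72.69 million (those not working and not actively searching are outside the labor force).
Civilian working-age population = 132.54 + 72.69 = 205.23 million.
Unemployment rate = 6.48 / 132.54 = 4.89%.
Labor force participation rate = 132.54 / 205.23 = 64.58%.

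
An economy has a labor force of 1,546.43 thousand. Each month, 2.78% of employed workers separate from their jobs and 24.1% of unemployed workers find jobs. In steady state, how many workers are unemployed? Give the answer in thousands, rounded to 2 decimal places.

Steady-state unemployment rate u* = s/(s+f) = 2.78/(2.78+24.1) = 0.103423.
Unemployed = u* × labor force = 0.103423 × 1,546.43 ≈ 159.94 thousand.

About 159.94 thousand are unemployed in steady state.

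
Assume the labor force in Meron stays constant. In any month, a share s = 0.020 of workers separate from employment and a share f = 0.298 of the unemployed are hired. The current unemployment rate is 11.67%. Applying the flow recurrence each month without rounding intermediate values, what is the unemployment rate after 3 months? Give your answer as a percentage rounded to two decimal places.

With a fixed labor force, u_{t+1} = u_t + s·(1−u_t) − f·u_t = u_t·(1−s−f) + s.
Here 1−s−f = 0.682 and s = 0.020.
u_1 = 0.116700 × 0.682 + 0.020 = 0.099589.
u_2 = 0.099589 × 0.682 + 0.020 = 0.087920.
u_3 = 0.087920 × 0.682 + 0.020 = 0.079961.

Unemployment rate after three months ≈ 8.00%.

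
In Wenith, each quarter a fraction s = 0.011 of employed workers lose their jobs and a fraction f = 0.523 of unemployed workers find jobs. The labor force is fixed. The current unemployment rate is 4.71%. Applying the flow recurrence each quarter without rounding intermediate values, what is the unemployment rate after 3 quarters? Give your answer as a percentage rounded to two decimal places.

With a fixed labor force, u_{t+1} = u_t + s·(1−u_t) − f·u_t = u_t·(1−s−f) + s.
Here 1−s−f = 0.466 and s = 0.011.
u_1 = 0.047100 × 0.466 + 0.011 = 0.032949.
u_2 = 0.032949 × 0.466 + 0.011 = 0.026354.
u_3 = 0.026354 × 0.466 + 0.011 = 0.023281.

Unemployment rate after three quarters ≈ 2.33%.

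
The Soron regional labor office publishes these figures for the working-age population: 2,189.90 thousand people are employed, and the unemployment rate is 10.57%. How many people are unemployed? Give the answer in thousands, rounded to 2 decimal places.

About 258.83 thousand are unemployed.

Let U be the number unemployed. The labor force is E + U, and U/(E+U) = 0.1057.
So U = 0.1057 × 2,189.90 / (1 − 0.1057) = 231.4724 / 0.8943 ≈ 258.83 thousand.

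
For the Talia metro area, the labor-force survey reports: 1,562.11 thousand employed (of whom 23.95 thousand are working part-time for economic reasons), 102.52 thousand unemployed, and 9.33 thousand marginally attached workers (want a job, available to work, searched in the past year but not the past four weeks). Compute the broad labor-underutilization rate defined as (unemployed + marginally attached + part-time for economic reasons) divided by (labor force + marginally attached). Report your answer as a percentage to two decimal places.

Broad underutilization rate ≈ 8.11%.

Labor force = 1,562.11 + 102.52 = 1,664.63 thousand.
Numerator = 102.52 + 9.33 + 23.95 = 135.80 thousand.
Denominator = 1,664.63 + 9.33 = 1,673.96 thousand.
Broad rate = 135.80 / 1,673.96 = 8.11%.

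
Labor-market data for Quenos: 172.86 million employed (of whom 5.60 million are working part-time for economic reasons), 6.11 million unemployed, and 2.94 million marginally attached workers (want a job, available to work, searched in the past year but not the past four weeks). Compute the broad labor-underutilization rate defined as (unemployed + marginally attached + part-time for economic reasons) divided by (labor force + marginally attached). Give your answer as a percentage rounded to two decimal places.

Broad underutilization rate ≈ 8.05%.

Labor force = 172.86 + 6.11 = 178.97 million.
Numerator = 6.11 + 2.94 + 5.60 = 14.65 million.
Denominator = 178.97 + 2.94 = 181.91 million.
Broad rate = 14.65 / 181.91 = 8.05%.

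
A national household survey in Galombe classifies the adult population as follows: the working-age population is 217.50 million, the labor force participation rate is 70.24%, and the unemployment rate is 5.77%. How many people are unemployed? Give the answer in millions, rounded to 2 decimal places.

Labor force = 0.7024 × 217.50 = 152.77 million.
Unemployed = 0.0577 × 152.77 ≈ 8.81 million.

About 8.81 million are unemployed.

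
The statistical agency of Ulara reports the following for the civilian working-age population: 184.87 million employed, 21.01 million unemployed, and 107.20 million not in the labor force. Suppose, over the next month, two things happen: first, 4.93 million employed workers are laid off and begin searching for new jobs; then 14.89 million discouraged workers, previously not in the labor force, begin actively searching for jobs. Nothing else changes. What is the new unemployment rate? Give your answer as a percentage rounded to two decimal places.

Initially, labor force = 184.87 + 21.01 = 205.88 million, so u = 21.01/205.88 = 10.20%.
After the first change, employed falls and unemployed rises by 4.93; labor force unchanged → E = 179.94, U = 25.94, labor force = 205.88 million.
After the second change, unemployed and labor force both rise by 14.89 → E = 179.94, U = 40.83, labor force = 220.77 million.
New unemployment rate = 40.83 / 220.77 = 18.49%.

New unemployment rate ≈ 18.49%.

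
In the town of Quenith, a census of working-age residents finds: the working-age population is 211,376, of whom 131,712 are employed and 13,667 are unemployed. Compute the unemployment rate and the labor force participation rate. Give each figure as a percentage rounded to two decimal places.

Unemployment rate ≈ 9.40%; labor force participation rate ≈ 68.78%.

Labor force = employed + unemployed = 131,712 + 13,667 = 145,379.
Unemployment rate = 13,667 / 145,379 = 9.40%.
Labor force participation rate = 145,379 / 211,376 = 68.78%.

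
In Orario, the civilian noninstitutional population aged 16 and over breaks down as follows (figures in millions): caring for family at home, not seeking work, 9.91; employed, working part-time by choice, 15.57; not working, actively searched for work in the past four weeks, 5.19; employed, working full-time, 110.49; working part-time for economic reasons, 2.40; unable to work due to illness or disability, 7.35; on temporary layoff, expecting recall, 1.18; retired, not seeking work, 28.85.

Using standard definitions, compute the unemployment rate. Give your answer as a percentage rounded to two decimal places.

Unemployment rate ≈ 4.72%.

Employed = 15.57 + 110.49 + 2.40 = 128.46 million (anyone who worked, including part-time for economic reasons, counts as employed).
Unemployed = 5.19 + 1.18 = 6.37 million (jobless and actively searching, or on temporary layoff).
Labor force = 128.46 + 6.37 = 134.83 million.
Unemployment rate = 6.37 / 134.83 = 4.72%.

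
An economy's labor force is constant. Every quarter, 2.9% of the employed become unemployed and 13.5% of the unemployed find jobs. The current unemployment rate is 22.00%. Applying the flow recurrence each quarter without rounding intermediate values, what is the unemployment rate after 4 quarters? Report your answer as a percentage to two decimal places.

Unemployment rate after four quarters ≈ 19.79%.

With a fixed labor force, u_{t+1} = u_t + s·(1−u_t) − f·u_t = u_t·(1−s−f) + s.
Here 1−s−f = 0.836 and s = 0.029.
u_1 = 0.220000 × 0.836 + 0.029 = 0.212920.
u_2 = 0.212920 × 0.836 + 0.029 = 0.207001.
u_3 = 0.207001 × 0.836 + 0.029 = 0.202053.
u_4 = 0.202053 × 0.836 + 0.029 = 0.197916.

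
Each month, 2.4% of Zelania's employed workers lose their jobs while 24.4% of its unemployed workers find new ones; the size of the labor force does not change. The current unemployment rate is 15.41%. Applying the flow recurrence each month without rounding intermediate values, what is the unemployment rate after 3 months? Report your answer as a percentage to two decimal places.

Unemployment rate after three months ≈ 11.49%.

With a fixed labor force, u_{t+1} = u_t + s·(1−u_t) − f·u_t = u_t·(1−s−f) + s.
Here 1−s−f = 0.732 and s = 0.024.
u_1 = 0.154100 × 0.732 + 0.024 = 0.136801.
u_2 = 0.136801 × 0.732 + 0.024 = 0.124138.
u_3 = 0.124138 × 0.732 + 0.024 = 0.114869.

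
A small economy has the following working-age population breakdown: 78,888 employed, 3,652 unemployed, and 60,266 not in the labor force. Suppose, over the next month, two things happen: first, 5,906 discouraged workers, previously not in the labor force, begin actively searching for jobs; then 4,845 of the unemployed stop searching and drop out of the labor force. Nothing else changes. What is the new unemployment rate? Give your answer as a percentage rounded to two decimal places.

New unemployment rate ≈ 5.64%.

Initially, labor force = 78,888 + 3,652 = 82,540, so u = 3,652/82,540 = 4.42%.
After the first change, unemployed and labor force both rise by 5,906 → E = 78,888, U = 9,558, labor force = 88,446.
After the second change, unemployed and labor force both fall by 4,845 → E = 78,888, U = 4,713, labor force = 83,601.
New unemployment rate = 4,713 / 83,601 = 5.64%.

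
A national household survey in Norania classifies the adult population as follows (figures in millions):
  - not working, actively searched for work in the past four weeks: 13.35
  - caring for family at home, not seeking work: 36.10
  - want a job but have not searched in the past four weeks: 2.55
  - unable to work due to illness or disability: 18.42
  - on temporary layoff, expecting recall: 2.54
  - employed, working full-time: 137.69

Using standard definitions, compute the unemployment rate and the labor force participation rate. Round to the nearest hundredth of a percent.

Unemployment rate ≈ 10.35%; labor force participation rate ≈ 72.91%.

Employed = 137.69 million.
Unemployed = 13.35 + 2.54 = 15.89 million (jobless and actively searching, or on temporary layoff).
Labor force = 137.69 + 15.89 = 153.58 million.
Not in labor force = 36.10 + 2.55 + 18.42 = 57.07 million (those not working and not actively searching are outside the labor force — including those who want a job but have given up searching).
Civilian working-age population = 153.58 + 57.07 = 210.65 million.
Unemployment rate = 15.89 / 153.58 = 10.35%.
Labor force participation rate = 153.58 / 210.65 = 72.91%.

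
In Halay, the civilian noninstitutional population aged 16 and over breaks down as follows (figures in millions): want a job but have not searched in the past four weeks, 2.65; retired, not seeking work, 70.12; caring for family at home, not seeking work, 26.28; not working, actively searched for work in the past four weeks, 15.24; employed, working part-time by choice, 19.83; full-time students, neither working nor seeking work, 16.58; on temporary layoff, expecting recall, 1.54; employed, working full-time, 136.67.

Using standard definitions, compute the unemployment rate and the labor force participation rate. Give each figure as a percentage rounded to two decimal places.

Employed = 19.83 + 136.67 = 156.50 million.
Unemployed = 15.24 + 1.54 = 16.78 million (jobless and actively searching, or on temporary layoff).
Labor force = 156.50 + 16.78 = 173.28 million.
Not in labor force = 2.65 + 70.12 + 26.28 + 16.58 = 115.63 million (those not working and not actively searching are outside the labor force — including those who want a job but have given up searching).
Civilian working-age population = 173.28 + 115.63 = 288.91 million.
Unemployment rate = 16.78 / 173.28 = 9.68%.
Labor force participation rate = 173.28 / 288.91 = 59.98%.

Unemployment rate ≈ 9.68%; labor force participation rate ≈ 59.98%.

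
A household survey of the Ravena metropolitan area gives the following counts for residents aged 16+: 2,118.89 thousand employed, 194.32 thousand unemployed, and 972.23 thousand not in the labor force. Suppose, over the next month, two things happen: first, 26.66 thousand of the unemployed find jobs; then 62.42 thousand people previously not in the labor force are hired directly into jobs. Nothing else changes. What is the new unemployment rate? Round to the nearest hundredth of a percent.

New unemployment rate ≈ 7.06%.

Initially, labor force = 2,118.89 + 194.32 = 2,313.21 thousand, so u = 194.32/2,313.21 = 8.40%.
After the first change, unemployed falls and employed rises by 26.66; labor force unchanged → E = 2,145.55, U = 167.66, labor force = 2,313.21 thousand.
After the second change, employed and labor force both rise by 62.42; unemployed unchanged → E = 2,207.97, U = 167.66, labor force = 2,375.63 thousand.
New unemployment rate = 167.66 / 2,375.63 = 7.06%.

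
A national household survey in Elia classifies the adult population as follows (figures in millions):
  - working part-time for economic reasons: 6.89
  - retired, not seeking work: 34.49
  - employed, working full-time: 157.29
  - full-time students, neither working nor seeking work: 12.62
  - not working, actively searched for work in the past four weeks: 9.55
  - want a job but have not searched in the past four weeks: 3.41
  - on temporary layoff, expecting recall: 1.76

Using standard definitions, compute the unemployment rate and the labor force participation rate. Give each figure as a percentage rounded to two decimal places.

Employed = 6.89 + 157.29 = 164.18 million (anyone who worked, including part-time for economic reasons, counts as employed).
Unemployed = 9.55 + 1.76 = 11.31 million (jobless and actively searching, or on temporary layoff).
Labor force = 164.18 + 11.31 = 175.49 million.
Not in labor force = 34.49 + 12.62 + 3.41 = 50.52 million (those not working and not actively searching are outside the labor force — including those who want a job but have given up searching).
Civilian working-age population = 175.49 + 50.52 = 226.01 million.
Unemployment rate = 11.31 / 175.49 = 6.44%.
Labor force participation rate = 175.49 / 226.01 = 77.65%.

Unemployment rate ≈ 6.44%; labor force participation rate ≈ 77.65%.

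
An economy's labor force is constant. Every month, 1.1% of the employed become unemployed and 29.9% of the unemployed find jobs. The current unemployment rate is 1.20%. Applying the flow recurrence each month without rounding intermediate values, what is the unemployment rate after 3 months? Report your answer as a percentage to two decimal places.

With a fixed labor force, u_{t+1} = u_t + s·(1−u_t) − f·u_t = u_t·(1−s−f) + s.
Here 1−s−f = 0.690 and s = 0.011.
u_1 = 0.012000 × 0.690 + 0.011 = 0.019280.
u_2 = 0.019280 × 0.690 + 0.011 = 0.024303.
u_3 = 0.024303 × 0.690 + 0.011 = 0.027769.

Unemployment rate after three months ≈ 2.78%.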